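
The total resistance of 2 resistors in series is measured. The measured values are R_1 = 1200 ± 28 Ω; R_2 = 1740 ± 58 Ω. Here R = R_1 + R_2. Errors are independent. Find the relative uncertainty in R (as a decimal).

0.0219

Absolute uncertainties add in quadrature for a linear combination:
  (δR_1)² = 784;  (δR_2)² = 3360
δR = √(4150) = 64.4 Ω
R = 2940 Ω, so δR/R = 64.4/2940 = 0.0219.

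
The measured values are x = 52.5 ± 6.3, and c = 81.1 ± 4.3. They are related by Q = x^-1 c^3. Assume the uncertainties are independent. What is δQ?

2020

Products/powers → add relative errors in quadrature, weighted by exponent:
  (-1·δx/x)² = (-1×0.120)² = 0.0144;  (3·δc/c)² = (3×0.0530)² = 0.0253
δQ/Q = √(0.0397) = 0.199
Q = 10200, so δQ = 0.199 × 10200 = 2020.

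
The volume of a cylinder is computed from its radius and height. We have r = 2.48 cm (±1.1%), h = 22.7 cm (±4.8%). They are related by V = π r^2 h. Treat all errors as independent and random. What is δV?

23.2 cm^3

Each factor contributes (exponent × relative error)² to (δV/V)²:
  (2·δr/r)² = (2×0.0110)² = 0.000484;  (1·δh/h)² = (1×0.0480)² = 0.00230
δV/V = √(0.00279) = 0.0528
V = 439 cm^3, so δV = 0.0528 × 439 = 23.2 cm^3.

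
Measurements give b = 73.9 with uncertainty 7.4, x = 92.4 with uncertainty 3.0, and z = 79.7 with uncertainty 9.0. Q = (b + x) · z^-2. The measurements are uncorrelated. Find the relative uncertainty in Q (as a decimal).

0.231

Let u = b + x = 166. δu = √(δb² + δx²) = √(54.8 + 9.00) = 7.98, so δu/u = 0.0480.
Q is then a monomial in u, z:
δQ/Q = √((δu/u)² + (-2·δz/z)²) = √(0.00231 + 0.0510) = 0.231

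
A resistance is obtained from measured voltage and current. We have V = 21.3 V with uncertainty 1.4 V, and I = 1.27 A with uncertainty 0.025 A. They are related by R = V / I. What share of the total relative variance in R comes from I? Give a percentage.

8.23%

(δR/R)² = (1·δV/V)² + (-1·δI/I)²
  V term: (1×0.0657)² = 0.00432
  I term: (-1×0.0197)² = 0.000388
Total = 0.00471. Share from I = 0.000388/0.00471 = 0.0823.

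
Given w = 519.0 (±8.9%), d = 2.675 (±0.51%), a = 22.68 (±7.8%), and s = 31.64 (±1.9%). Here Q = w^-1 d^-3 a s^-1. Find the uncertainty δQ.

8.72e-06

Q is a product of powers, so relative uncertainties combine in quadrature:
  (-1·δw/w)² = (-1×0.0890)² = 0.00792;  (-3·δd/d)² = (-3×0.00510)² = 0.000234;  (1·δa/a)² = (1×0.0780)² = 0.00608;  (-1·δs/s)² = (-1×0.0190)² = 0.000361
δQ/Q = √(0.0146) = 0.121
Q = 7.216e-05, so δQ = 0.121 × 7.216e-05 = 8.72e-06.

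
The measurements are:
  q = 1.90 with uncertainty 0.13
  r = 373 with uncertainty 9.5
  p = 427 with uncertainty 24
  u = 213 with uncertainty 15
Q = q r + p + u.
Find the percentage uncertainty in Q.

4.37%

Let w = q·r = 709. δw/w = √((1·δq/q)² + (1·δr/r)²) = √(0.00468 + 0.000649) = 0.0730, so δw = 51.7.
Q = w + p + u: δQ = √(δw² + δp² + δu²) = √(2680 + 576 + 225) = 59.0
Q = 1350, so δQ/Q = 59.0/1350 = 0.0437.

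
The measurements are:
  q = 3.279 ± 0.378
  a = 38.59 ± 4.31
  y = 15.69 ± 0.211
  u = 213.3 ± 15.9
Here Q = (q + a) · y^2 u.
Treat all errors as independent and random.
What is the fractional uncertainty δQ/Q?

0.130

Let w = q + a = 41.87. δw = √(δq² + δa²) = √(0.143 + 18.6) = 4.33, so δw/w = 0.103.
Q is then a monomial in w, y, u:
δQ/Q = √((δw/w)² + (2·δy/y)² + (1·δu/u)²) = √(0.0107 + 0.000723 + 0.00556) = 0.130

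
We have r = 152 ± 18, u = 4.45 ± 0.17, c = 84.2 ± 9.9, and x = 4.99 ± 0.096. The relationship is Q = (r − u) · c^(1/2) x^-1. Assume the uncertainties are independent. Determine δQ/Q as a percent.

13.7%

Let w = r − u = 148. δw = √(δr² + δu²) = √(324 + 0.0289) = 18.0, so δw/w = 0.122.
Q is then a monomial in w, c, x:
δQ/Q = √((δw/w)² + (½·δc/c)² + (-1·δx/x)²) = √(0.0149 + 0.00346 + 0.000370) = 0.137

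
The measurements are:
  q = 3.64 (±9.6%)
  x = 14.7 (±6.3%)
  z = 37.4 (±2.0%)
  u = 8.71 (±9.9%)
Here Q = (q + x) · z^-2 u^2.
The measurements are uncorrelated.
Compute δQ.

0.208

Let w = q + x = 18.3. δw = √(δq² + δx²) = √(0.122 + 0.858) = 0.990, so δw/w = 0.0540.
Q is then a monomial in w, z, u:
δQ/Q = √((δw/w)² + (-2·δz/z)² + (2·δu/u)²) = √(0.00291 + 0.00160 + 0.0392) = 0.209
Q = 0.995, so δQ = 0.209 × 0.995 = 0.208.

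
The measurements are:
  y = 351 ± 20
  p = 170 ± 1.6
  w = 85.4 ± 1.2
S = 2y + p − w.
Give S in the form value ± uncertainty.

Absolute uncertainties add in quadrature for a linear combination:
  (2·δy)² = 1600;  (δp)² = 2.56;  (δw)² = 1.44
δS = √(1600) = 40.0
S = 787.

787 ± 40.0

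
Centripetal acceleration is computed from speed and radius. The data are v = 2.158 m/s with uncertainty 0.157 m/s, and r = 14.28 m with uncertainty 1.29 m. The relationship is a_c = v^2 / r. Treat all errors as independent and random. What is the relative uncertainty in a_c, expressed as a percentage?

17.1%

Relative error in a monomial: (δa_c/a_c)² = Σ (nᵢ · δxᵢ/xᵢ)².
  (2·δv/v)² = (2×0.0728)² = 0.0212;  (-1·δr/r)² = (-1×0.0903)² = 0.00816
δa_c/a_c = √(0.0293) = 0.171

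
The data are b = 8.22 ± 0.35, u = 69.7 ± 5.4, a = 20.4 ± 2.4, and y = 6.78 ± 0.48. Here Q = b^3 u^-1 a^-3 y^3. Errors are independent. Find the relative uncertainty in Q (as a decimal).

0.438

Q is a product of powers, so relative uncertainties combine in quadrature:
  (3·δb/b)² = (3×0.0426)² = 0.0163;  (-1·δu/u)² = (-1×0.0775)² = 0.00600;  (-3·δa/a)² = (-3×0.118)² = 0.125;  (3·δy/y)² = (3×0.0708)² = 0.0451
δQ/Q = √(0.192) = 0.438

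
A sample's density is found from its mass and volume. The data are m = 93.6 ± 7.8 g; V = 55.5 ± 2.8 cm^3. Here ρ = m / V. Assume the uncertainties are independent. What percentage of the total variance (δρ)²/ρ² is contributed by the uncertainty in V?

26.8%

(δρ/ρ)² = (1·δm/m)² + (-1·δV/V)²
  m term: (1×0.0833)² = 0.00694
  V term: (-1×0.0505)² = 0.00255
Total = 0.00949. Share from V = 0.00255/0.00949 = 0.268.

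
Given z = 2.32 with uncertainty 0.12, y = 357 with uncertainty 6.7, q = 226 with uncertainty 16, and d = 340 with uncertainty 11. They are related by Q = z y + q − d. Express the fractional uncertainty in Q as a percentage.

Let p = z·y = 828. δp/p = √((1·δz/z)² + (1·δy/y)²) = √(0.00268 + 0.000352) = 0.0550, so δp = 45.6.
Q = p + q − d: δQ = √(δp² + δq² + δd²) = √(2080 + 256 + 121) = 49.5
Q = 714, so δQ/Q = 49.5/714 = 0.0694.

6.94%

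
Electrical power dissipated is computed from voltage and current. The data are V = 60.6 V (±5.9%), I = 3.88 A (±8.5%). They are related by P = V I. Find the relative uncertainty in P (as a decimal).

0.103

For a monomial P ∝ V, I, fractional errors add in quadrature:
  (1·δV/V)² = (1×0.0590)² = 0.00348;  (1·δI/I)² = (1×0.0850)² = 0.00723
δP/P = √(0.0107) = 0.103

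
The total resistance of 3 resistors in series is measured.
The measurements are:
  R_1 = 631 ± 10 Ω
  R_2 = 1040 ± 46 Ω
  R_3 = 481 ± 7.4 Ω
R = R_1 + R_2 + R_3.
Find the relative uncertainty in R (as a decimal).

0.0221

Each term contributes (cᵢ δxᵢ)² to (δR)²:
  (δR_1)² = 100;  (δR_2)² = 2120;  (δR_3)² = 54.8
δR = √(2270) = 47.7 Ω
R = 2150 Ω, so δR/R = 47.7/2150 = 0.0221.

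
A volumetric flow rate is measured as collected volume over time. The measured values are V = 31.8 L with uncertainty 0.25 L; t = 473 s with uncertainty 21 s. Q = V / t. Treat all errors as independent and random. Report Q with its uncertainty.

0.0672 ± 0.00303 L/s

Q is a product of powers, so relative uncertainties combine in quadrature:
  (1·δV/V)² = (1×0.00786)² = 6.18e-05;  (-1·δt/t)² = (-1×0.0444)² = 0.00197
δQ/Q = √(0.00203) = 0.0451
Q = 0.0672 L/s, so δQ = 0.0451 × 0.0672 = 0.00303 L/s.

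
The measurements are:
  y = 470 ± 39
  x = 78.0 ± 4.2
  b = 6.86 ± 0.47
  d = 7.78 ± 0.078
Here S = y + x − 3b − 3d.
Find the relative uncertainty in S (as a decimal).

Sums and differences: (δS)² = Σ (cᵢ δxᵢ)².
  (δy)² = 1520;  (δx)² = 17.6;  (3·δb)² = 1.99;  (3·δd)² = 0.0548
δS = √(1540) = 39.3
S = 504, so δS/S = 39.3/504 = 0.0779.

0.0779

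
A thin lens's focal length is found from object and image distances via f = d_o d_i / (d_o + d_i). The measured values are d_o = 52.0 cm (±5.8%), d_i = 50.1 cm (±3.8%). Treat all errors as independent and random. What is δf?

0.878 cm

∂f/∂d_o = (d_i/(d_o+d_i))² = 0.241;  ∂f/∂d_i = (d_o/(d_o+d_i))² = 0.259
δf = √((∂f/∂d_o · δd_o)² + (∂f/∂d_i · δd_i)²) = √(0.527 + 0.244) = 0.878 cm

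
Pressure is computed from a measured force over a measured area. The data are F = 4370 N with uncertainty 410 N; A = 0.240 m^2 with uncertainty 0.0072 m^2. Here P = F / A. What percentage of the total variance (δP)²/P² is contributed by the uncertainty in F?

(δP/P)² = (1·δF/F)² + (-1·δA/A)²
  F term: (1×0.0938)² = 0.00880
  A term: (-1×0.0300)² = 0.000900
Total = 0.00970. Share from F = 0.00880/0.00970 = 0.907.

90.7%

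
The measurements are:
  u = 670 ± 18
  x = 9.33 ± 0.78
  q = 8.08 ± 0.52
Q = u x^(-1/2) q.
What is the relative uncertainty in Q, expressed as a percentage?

8.13%

Q is a product of powers, so relative uncertainties combine in quadrature:
  (1·δu/u)² = (1×0.0269)² = 0.000722;  (−½·δx/x)² = (-0.5×0.0836)² = 0.00175;  (1·δq/q)² = (1×0.0644)² = 0.00414
δQ/Q = √(0.00661) = 0.0813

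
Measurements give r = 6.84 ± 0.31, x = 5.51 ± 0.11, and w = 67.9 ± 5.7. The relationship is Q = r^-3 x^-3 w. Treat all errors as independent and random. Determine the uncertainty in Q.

0.000216

Each factor contributes (exponent × relative error)² to (δQ/Q)²:
  (-3·δr/r)² = (-3×0.0453)² = 0.0185;  (-3·δx/x)² = (-3×0.0200)² = 0.00359;  (1·δw/w)² = (1×0.0839)² = 0.00705
δQ/Q = √(0.0291) = 0.171
Q = 0.00127, so δQ = 0.171 × 0.00127 = 0.000216.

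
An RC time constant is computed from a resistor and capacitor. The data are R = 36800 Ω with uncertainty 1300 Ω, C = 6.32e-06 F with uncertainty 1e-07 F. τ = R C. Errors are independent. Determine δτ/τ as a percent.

3.87%

Since τ is a product/quotient, work with relative uncertainties:
  (1·δR/R)² = (1×0.0353)² = 0.00125;  (1·δC/C)² = (1×0.0158)² = 0.000250
δτ/τ = √(0.00150) = 0.0387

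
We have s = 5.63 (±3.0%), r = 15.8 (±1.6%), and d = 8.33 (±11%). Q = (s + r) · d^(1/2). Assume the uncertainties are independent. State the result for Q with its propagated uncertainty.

Let u = s + r = 21.4. δu = √(δs² + δr²) = √(0.0285 + 0.0639) = 0.304, so δu/u = 0.0142.
Q is then a monomial in u, d:
δQ/Q = √((δu/u)² + (½·δd/d)²) = √(0.000201 + 0.00302) = 0.0568
Q = 61.9, so δQ = 0.0568 × 61.9 = 3.51.

61.9 ± 3.51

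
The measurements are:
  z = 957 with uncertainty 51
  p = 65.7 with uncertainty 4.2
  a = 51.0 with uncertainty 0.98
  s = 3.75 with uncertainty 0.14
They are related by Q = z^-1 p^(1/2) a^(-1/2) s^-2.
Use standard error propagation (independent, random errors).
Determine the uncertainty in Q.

For a monomial Q ∝ z^-1, p^(1/2), a^(-1/2), s^-2, fractional errors add in quadrature:
  (-1·δz/z)² = (-1×0.0533)² = 0.00284;  (½·δp/p)² = (0.5×0.0639)² = 0.00102;  (−½·δa/a)² = (-0.5×0.0192)² = 9.23e-05;  (-2·δs/s)² = (-2×0.0373)² = 0.00558
δQ/Q = √(0.00953) = 0.0976
Q = 8.43e-05, so δQ = 0.0976 × 8.43e-05 = 8.23e-06.

8.23e-06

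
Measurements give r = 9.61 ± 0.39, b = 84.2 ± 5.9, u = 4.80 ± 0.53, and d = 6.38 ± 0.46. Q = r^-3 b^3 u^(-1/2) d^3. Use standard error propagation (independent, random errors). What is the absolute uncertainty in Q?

26300

Products/powers → add relative errors in quadrature, weighted by exponent:
  (-3·δr/r)² = (-3×0.0406)² = 0.0148;  (3·δb/b)² = (3×0.0701)² = 0.0442;  (−½·δu/u)² = (-0.5×0.110)² = 0.00305;  (3·δd/d)² = (3×0.0721)² = 0.0468
δQ/Q = √(0.109) = 0.330
Q = 79700, so δQ = 0.330 × 79700 = 26300.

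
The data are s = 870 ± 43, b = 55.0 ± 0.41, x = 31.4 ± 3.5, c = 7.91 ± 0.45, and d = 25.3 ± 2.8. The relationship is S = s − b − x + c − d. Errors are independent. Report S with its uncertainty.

766 ± 43.2

S is a linear combination, so absolute uncertainties add in quadrature:
  (δs)² = 1850;  (δb)² = 0.168;  (δx)² = 12.2;  (δc)² = 0.203;  (δd)² = 7.84
δS = √(1870) = 43.2
S = 766.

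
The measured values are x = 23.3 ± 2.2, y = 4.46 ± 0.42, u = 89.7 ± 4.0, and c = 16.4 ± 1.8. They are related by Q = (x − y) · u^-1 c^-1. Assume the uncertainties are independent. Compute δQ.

0.00215

Let w = x − y = 18.8. δw = √(δx² + δy²) = √(4.84 + 0.176) = 2.24, so δw/w = 0.119.
Q is then a monomial in w, u, c:
δQ/Q = √((δw/w)² + (-1·δu/u)² + (-1·δc/c)²) = √(0.0141 + 0.00199 + 0.0120) = 0.168
Q = 0.0128, so δQ = 0.168 × 0.0128 = 0.00215.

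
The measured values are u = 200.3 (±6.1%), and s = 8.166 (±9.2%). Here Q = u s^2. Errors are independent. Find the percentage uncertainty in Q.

19.4%

For a monomial Q ∝ u, s^2, fractional errors add in quadrature:
  (1·δu/u)² = (1×0.0610)² = 0.00372;  (2·δs/s)² = (2×0.0920)² = 0.0339
δQ/Q = √(0.0376) = 0.194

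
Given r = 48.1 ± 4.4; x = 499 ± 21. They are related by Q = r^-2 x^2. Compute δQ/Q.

Products/powers → add relative errors in quadrature, weighted by exponent:
  (-2·δr/r)² = (-2×0.0915)² = 0.0335;  (2·δx/x)² = (2×0.0421)² = 0.00708
δQ/Q = √(0.0406) = 0.201

0.201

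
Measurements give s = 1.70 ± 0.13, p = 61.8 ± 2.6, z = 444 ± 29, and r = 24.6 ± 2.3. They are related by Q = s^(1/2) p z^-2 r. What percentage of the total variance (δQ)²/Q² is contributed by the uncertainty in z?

(δQ/Q)² = (½·δs/s)² + (1·δp/p)² + (-2·δz/z)² + (1·δr/r)²
  s term: (0.5×0.0765)² = 0.00146
  p term: (1×0.0421)² = 0.00177
  z term: (-2×0.0653)² = 0.0171
  r term: (1×0.0935)² = 0.00874
Total = 0.0290. Share from z = 0.0171/0.0290 = 0.588.

58.8%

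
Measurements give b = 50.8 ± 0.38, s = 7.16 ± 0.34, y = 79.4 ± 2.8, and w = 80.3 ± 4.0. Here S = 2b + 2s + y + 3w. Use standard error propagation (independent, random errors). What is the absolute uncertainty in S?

Each term contributes (cᵢ δxᵢ)² to (δS)²:
  (2·δb)² = 0.578;  (2·δs)² = 0.462;  (δy)² = 7.84;  (3·δw)² = 144
δS = √(153) = 12.4

12.4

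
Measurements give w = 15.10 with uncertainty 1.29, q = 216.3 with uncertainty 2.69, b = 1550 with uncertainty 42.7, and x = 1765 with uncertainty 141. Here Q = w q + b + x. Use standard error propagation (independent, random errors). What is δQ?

318

Let p = w·q = 3266. δp/p = √((1·δw/w)² + (1·δq/q)²) = √(0.00730 + 0.000155) = 0.0863, so δp = 282.
Q = p + b + x: δQ = √(δp² + δb² + δx²) = √(79500 + 1820 + 19900) = 318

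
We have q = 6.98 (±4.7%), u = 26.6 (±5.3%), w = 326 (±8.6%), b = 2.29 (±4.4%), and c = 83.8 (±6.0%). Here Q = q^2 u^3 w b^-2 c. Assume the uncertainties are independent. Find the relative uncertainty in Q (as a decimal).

Since Q is a product/quotient, work with relative uncertainties:
  (2·δq/q)² = (2×0.0470)² = 0.00884;  (3·δu/u)² = (3×0.0530)² = 0.0253;  (1·δw/w)² = (1×0.0860)² = 0.00740;  (-2·δb/b)² = (-2×0.0440)² = 0.00774;  (1·δc/c)² = (1×0.0600)² = 0.00360
δQ/Q = √(0.0529) = 0.230

0.230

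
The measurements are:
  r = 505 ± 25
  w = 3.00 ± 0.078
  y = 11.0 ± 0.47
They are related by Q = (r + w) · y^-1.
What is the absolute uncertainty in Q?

Let u = r + w = 508. δu = √(δr² + δw²) = √(625 + 0.00608) = 25.0, so δu/u = 0.0492.
Q is then a monomial in u, y:
δQ/Q = √((δu/u)² + (-1·δy/y)²) = √(0.00242 + 0.00183) = 0.0652
Q = 46.2, so δQ = 0.0652 × 46.2 = 3.01.

3.01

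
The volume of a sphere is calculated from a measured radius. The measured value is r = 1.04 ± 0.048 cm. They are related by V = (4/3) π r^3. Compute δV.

0.652 cm^3

V ∝ r^3, so δV/V = |3| · δr/r = 3 × 0.0462 = 0.138.
V = 4.71 cm^3, so δV = 0.138 × 4.71 = 0.652 cm^3.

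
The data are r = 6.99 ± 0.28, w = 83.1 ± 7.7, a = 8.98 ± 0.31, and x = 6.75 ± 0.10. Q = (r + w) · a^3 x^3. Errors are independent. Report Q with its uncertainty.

(2.01 ± 0.284) × 10^7

Let u = r + w = 90.1. δu = √(δr² + δw²) = √(0.0784 + 59.3) = 7.71, so δu/u = 0.0855.
Q is then a monomial in u, a, x:
δQ/Q = √((δu/u)² + (3·δa/a)² + (3·δx/x)²) = √(0.00731 + 0.0107 + 0.00198) = 0.141
Q = 2.01e+07, so δQ = 0.141 × 2.01e+07 = 2.84e+06.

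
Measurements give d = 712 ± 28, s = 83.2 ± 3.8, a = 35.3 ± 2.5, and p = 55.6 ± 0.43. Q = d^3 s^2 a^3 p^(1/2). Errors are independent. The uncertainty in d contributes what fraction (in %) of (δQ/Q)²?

20.6%

(δQ/Q)² = (3·δd/d)² + (2·δs/s)² + (3·δa/a)² + (½·δp/p)²
  d term: (3×0.0393)² = 0.0139
  s term: (2×0.0457)² = 0.00834
  a term: (3×0.0708)² = 0.0451
  p term: (0.5×0.00773)² = 1.5e-05
Total = 0.0674. Share from d = 0.0139/0.0674 = 0.206.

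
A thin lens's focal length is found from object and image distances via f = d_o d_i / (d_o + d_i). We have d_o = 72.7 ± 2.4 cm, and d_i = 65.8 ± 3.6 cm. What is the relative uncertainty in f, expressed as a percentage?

∂f/∂d_o = (d_i/(d_o+d_i))² = 0.226;  ∂f/∂d_i = (d_o/(d_o+d_i))² = 0.276
δf = √((∂f/∂d_o · δd_o)² + (∂f/∂d_i · δd_i)²) = √(0.293 + 0.984) = 1.13 cm
f = 34.5 cm, so δf/f = 1.13/34.5 = 0.0327.

3.27%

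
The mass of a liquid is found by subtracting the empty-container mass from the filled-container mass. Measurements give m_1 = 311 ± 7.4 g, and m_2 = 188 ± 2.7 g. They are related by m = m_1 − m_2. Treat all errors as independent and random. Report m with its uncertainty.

Each term contributes (cᵢ δxᵢ)² to (δm)²:
  (δm_1)² = 54.8;  (δm_2)² = 7.29
δm = √(62.1) = 7.88 g
m = 123 g.

123 ± 7.88 g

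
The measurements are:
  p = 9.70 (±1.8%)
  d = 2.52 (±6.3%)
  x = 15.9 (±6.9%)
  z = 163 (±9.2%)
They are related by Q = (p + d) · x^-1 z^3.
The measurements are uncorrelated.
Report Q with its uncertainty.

(3.33 ± 0.949) × 10^6

Let u = p + d = 12.2. δu = √(δp² + δd²) = √(0.0305 + 0.0252) = 0.236, so δu/u = 0.0193.
Q is then a monomial in u, x, z:
δQ/Q = √((δu/u)² + (-1·δx/x)² + (3·δz/z)²) = √(0.000373 + 0.00476 + 0.0762) = 0.285
Q = 3.33e+06, so δQ = 0.285 × 3.33e+06 = 9.49e+05.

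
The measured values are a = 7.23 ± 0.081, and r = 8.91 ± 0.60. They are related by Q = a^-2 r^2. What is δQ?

0.207

Relative error in a monomial: (δQ/Q)² = Σ (nᵢ · δxᵢ/xᵢ)².
  (-2·δa/a)² = (-2×0.0112)² = 0.000502;  (2·δr/r)² = (2×0.0673)² = 0.0181
δQ/Q = √(0.0186) = 0.137
Q = 1.52, so δQ = 0.137 × 1.52 = 0.207.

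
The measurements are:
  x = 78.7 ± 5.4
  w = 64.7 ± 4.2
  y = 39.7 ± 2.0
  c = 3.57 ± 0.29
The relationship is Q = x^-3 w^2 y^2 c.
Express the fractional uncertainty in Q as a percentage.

27.6%

Each factor contributes (exponent × relative error)² to (δQ/Q)²:
  (-3·δx/x)² = (-3×0.0686)² = 0.0424;  (2·δw/w)² = (2×0.0649)² = 0.0169;  (2·δy/y)² = (2×0.0504)² = 0.0102;  (1·δc/c)² = (1×0.0812)² = 0.00660
δQ/Q = √(0.0760) = 0.276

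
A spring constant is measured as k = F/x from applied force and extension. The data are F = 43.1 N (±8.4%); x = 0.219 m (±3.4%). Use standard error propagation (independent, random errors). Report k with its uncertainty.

Relative error in a monomial: (δk/k)² = Σ (nᵢ · δxᵢ/xᵢ)².
  (1·δF/F)² = (1×0.0840)² = 0.00706;  (-1·δx/x)² = (-1×0.0340)² = 0.00116
δk/k = √(0.00821) = 0.0906
k = 197 N/m, so δk = 0.0906 × 197 = 17.8 N/m.

197 ± 17.8 N/m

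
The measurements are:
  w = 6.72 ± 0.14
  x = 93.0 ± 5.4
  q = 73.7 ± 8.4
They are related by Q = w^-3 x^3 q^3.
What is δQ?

4.13e+08

For a monomial Q ∝ w^-3, x^3, q^3, fractional errors add in quadrature:
  (-3·δw/w)² = (-3×0.0208)² = 0.00391;  (3·δx/x)² = (3×0.0581)² = 0.0303;  (3·δq/q)² = (3×0.114)² = 0.117
δQ/Q = √(0.151) = 0.389
Q = 1.06e+09, so δQ = 0.389 × 1.06e+09 = 4.13e+08.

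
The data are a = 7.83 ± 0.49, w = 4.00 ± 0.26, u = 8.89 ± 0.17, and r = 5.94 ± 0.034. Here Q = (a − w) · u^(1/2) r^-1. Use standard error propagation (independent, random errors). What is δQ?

Let h = a − w = 3.83. δh = √(δa² + δw²) = √(0.240 + 0.0676) = 0.555, so δh/h = 0.145.
Q is then a monomial in h, u, r:
δQ/Q = √((δh/h)² + (½·δu/u)² + (-1·δr/r)²) = √(0.0210 + 9.14e-05 + 3.28e-05) = 0.145
Q = 1.92, so δQ = 0.145 × 1.92 = 0.279.

0.279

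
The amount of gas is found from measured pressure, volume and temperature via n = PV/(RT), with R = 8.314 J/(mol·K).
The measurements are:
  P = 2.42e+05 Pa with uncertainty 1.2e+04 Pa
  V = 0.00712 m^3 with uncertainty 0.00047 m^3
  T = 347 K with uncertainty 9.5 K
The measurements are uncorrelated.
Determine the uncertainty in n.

0.0519 mol

Each factor contributes (exponent × relative error)² to (δn/n)²:
  (1·δP/P)² = (1×0.0496)² = 0.00246;  (1·δV/V)² = (1×0.0660)² = 0.00436;  (-1·δT/T)² = (-1×0.0274)² = 0.000750
δn/n = √(0.00757) = 0.0870
n = 0.597 mol, so δn = 0.0870 × 0.597 = 0.0519 mol.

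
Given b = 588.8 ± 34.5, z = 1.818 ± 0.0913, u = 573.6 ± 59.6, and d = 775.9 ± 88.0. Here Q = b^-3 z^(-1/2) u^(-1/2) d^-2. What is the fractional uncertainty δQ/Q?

0.293

Q is a product of powers, so relative uncertainties combine in quadrature:
  (-3·δb/b)² = (-3×0.0586)² = 0.0309;  (−½·δz/z)² = (-0.5×0.0502)² = 0.000631;  (−½·δu/u)² = (-0.5×0.104)² = 0.00270;  (-2·δd/d)² = (-2×0.113)² = 0.0515
δQ/Q = √(0.0857) = 0.293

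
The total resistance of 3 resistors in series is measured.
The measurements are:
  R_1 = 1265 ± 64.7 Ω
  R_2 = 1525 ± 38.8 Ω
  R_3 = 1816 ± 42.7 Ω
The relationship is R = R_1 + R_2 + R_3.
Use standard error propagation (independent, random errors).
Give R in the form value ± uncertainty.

4606 ± 86.7 Ω

R is a linear combination, so absolute uncertainties add in quadrature:
  (δR_1)² = 4190;  (δR_2)² = 1510;  (δR_3)² = 1820
δR = √(7510) = 86.7 Ω
R = 4606 Ω.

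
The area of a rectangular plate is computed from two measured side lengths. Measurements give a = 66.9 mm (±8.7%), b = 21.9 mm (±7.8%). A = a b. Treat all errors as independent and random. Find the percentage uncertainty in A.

For a monomial A ∝ a, b, fractional errors add in quadrature:
  (1·δa/a)² = (1×0.0870)² = 0.00757;  (1·δb/b)² = (1×0.0780)² = 0.00608
δA/A = √(0.0137) = 0.117

11.7%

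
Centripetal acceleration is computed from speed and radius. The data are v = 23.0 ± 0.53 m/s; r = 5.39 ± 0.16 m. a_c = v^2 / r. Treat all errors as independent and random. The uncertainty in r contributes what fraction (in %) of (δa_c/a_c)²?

29.3%

(δa_c/a_c)² = (2·δv/v)² + (-1·δr/r)²
  v term: (2×0.0230)² = 0.00212
  r term: (-1×0.0297)² = 0.000881
Total = 0.00301. Share from r = 0.000881/0.00301 = 0.293.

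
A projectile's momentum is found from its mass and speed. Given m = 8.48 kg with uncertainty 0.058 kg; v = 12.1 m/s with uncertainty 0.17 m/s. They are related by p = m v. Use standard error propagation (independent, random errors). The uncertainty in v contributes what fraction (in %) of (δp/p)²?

80.8%

(δp/p)² = (1·δm/m)² + (1·δv/v)²
  m term: (1×0.00684)² = 4.68e-05
  v term: (1×0.0140)² = 0.000197
Total = 0.000244. Share from v = 0.000197/0.000244 = 0.808.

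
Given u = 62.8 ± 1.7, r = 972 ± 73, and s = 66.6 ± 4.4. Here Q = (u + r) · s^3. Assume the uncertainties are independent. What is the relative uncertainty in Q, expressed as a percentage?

Let w = u + r = 1030. δw = √(δu² + δr²) = √(2.89 + 5330) = 73.0, so δw/w = 0.0706.
Q is then a monomial in w, s:
δQ/Q = √((δw/w)² + (3·δs/s)²) = √(0.00498 + 0.0393) = 0.210

21.0%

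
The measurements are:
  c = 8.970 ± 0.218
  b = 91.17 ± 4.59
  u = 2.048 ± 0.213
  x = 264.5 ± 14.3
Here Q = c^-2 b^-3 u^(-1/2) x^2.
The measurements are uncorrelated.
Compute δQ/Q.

0.199

Q is a product of powers, so relative uncertainties combine in quadrature:
  (-2·δc/c)² = (-2×0.0243)² = 0.00236;  (-3·δb/b)² = (-3×0.0503)² = 0.0228;  (−½·δu/u)² = (-0.5×0.104)² = 0.00270;  (2·δx/x)² = (2×0.0541)² = 0.0117
δQ/Q = √(0.0396) = 0.199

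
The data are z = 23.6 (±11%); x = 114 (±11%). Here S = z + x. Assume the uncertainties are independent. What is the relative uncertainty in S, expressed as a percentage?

Absolute uncertainties add in quadrature for a linear combination:
  (δz)² = 6.74;  (δx)² = 157
δS = √(164) = 12.8
S = 138, so δS/S = 12.8/138 = 0.0931.

9.31%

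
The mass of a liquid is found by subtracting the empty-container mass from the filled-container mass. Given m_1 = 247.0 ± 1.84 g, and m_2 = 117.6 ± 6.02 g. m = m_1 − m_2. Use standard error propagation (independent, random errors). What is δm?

Sums and differences: (δm)² = Σ (cᵢ δxᵢ)².
  (δm_1)² = 3.39;  (δm_2)² = 36.2
δm = √(39.6) = 6.29 g

6.29 g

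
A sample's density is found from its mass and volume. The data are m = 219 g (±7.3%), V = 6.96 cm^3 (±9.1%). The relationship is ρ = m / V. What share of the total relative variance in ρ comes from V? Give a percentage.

60.8%

(δρ/ρ)² = (1·δm/m)² + (-1·δV/V)²
  m term: (1×0.0730)² = 0.00533
  V term: (-1×0.0910)² = 0.00828
Total = 0.0136. Share from V = 0.00828/0.0136 = 0.608.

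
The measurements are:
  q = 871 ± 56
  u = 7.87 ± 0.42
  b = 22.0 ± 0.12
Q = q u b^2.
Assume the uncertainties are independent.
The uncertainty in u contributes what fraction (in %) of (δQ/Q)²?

(δQ/Q)² = (1·δq/q)² + (1·δu/u)² + (2·δb/b)²
  q term: (1×0.0643)² = 0.00413
  u term: (1×0.0534)² = 0.00285
  b term: (2×0.00545)² = 0.000119
Total = 0.00710. Share from u = 0.00285/0.00710 = 0.401.

40.1%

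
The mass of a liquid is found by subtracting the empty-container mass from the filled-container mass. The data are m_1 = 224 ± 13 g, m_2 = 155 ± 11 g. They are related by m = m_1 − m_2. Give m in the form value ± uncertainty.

For a sum/difference, combine absolute errors in quadrature:
  (δm_1)² = 169;  (δm_2)² = 121
δm = √(290) = 17.0 g
m = 69.0 g.

69.0 ± 17.0 g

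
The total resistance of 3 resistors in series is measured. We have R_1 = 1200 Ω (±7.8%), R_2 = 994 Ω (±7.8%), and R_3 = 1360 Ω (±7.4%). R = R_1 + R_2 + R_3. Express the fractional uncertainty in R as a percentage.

Each term contributes (cᵢ δxᵢ)² to (δR)²:
  (δR_1)² = 8760;  (δR_2)² = 6010;  (δR_3)² = 10100
δR = √(24900) = 158 Ω
R = 3550 Ω, so δR/R = 158/3550 = 0.0444.

4.44%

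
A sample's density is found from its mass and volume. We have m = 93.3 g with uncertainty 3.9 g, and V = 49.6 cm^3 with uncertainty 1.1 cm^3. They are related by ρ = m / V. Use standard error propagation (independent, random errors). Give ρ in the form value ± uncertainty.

Each factor contributes (exponent × relative error)² to (δρ/ρ)²:
  (1·δm/m)² = (1×0.0418)² = 0.00175;  (-1·δV/V)² = (-1×0.0222)² = 0.000492
δρ/ρ = √(0.00224) = 0.0473
ρ = 1.88 g/cm^3, so δρ = 0.0473 × 1.88 = 0.0890 g/cm^3.

1.88 ± 0.0890 g/cm^3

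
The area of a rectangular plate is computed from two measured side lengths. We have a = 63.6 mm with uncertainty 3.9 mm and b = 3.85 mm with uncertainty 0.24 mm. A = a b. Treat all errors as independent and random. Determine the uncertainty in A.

A is a product of powers, so relative uncertainties combine in quadrature:
  (1·δa/a)² = (1×0.0613)² = 0.00376;  (1·δb/b)² = (1×0.0623)² = 0.00389
δA/A = √(0.00765) = 0.0874
A = 245 mm^2, so δA = 0.0874 × 245 = 21.4 mm^2.

21.4 mm^2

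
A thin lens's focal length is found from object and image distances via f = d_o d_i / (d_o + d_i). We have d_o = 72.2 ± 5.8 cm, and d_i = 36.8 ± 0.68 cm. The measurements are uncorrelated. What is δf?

0.725 cm

∂f/∂d_o = (d_i/(d_o+d_i))² = 0.114;  ∂f/∂d_i = (d_o/(d_o+d_i))² = 0.439
δf = √((∂f/∂d_o · δd_o)² + (∂f/∂d_i · δd_i)²) = √(0.437 + 0.0890) = 0.725 cm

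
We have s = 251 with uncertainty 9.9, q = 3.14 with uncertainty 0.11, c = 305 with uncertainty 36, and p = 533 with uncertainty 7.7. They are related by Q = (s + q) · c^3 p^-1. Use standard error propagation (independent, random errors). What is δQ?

Let u = s + q = 254. δu = √(δs² + δq²) = √(98.0 + 0.0121) = 9.90, so δu/u = 0.0390.
Q is then a monomial in u, c, p:
δQ/Q = √((δu/u)² + (3·δc/c)² + (-1·δp/p)²) = √(0.00152 + 0.125 + 0.000209) = 0.357
Q = 1.35e+07, so δQ = 0.357 × 1.35e+07 = 4.82e+06.

4.82e+06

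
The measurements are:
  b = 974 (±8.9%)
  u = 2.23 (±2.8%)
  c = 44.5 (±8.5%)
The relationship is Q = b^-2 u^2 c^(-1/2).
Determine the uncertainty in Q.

1.5e-07

For a monomial Q ∝ b^-2, u^2, c^(-1/2), fractional errors add in quadrature:
  (-2·δb/b)² = (-2×0.0890)² = 0.0317;  (2·δu/u)² = (2×0.0280)² = 0.00314;  (−½·δc/c)² = (-0.5×0.0850)² = 0.00181
δQ/Q = √(0.0366) = 0.191
Q = 7.86e-07, so δQ = 0.191 × 7.86e-07 = 1.5e-07.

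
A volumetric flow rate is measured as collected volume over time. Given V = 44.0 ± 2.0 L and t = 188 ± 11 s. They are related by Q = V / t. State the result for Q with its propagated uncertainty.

Each factor contributes (exponent × relative error)² to (δQ/Q)²:
  (1·δV/V)² = (1×0.0455)² = 0.00207;  (-1·δt/t)² = (-1×0.0585)² = 0.00342
δQ/Q = √(0.00549) = 0.0741
Q = 0.234 L/s, so δQ = 0.0741 × 0.234 = 0.0173 L/s.

0.234 ± 0.0173 L/s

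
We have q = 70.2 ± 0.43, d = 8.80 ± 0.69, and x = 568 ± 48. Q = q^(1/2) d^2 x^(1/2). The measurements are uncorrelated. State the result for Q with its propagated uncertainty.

Products/powers → add relative errors in quadrature, weighted by exponent:
  (½·δq/q)² = (0.5×0.00613)² = 9.38e-06;  (2·δd/d)² = (2×0.0784)² = 0.0246;  (½·δx/x)² = (0.5×0.0845)² = 0.00179
δQ/Q = √(0.0264) = 0.162
Q = 15500, so δQ = 0.162 × 15500 = 2510.

15500 ± 2510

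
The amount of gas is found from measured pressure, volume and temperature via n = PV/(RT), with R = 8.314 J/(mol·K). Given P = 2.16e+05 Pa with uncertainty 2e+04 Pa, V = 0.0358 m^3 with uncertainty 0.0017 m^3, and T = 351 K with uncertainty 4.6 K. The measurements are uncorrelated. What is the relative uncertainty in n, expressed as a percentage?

Relative error in a monomial: (δn/n)² = Σ (nᵢ · δxᵢ/xᵢ)².
  (1·δP/P)² = (1×0.0926)² = 0.00857;  (1·δV/V)² = (1×0.0475)² = 0.00225;  (-1·δT/T)² = (-1×0.0131)² = 0.000172
δn/n = √(0.0110) = 0.105

10.5%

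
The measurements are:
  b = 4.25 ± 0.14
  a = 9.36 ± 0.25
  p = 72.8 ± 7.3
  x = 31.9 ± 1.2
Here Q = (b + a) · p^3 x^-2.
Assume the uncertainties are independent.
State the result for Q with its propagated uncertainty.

5160 ± 1600

Let u = b + a = 13.6. δu = √(δb² + δa²) = √(0.0196 + 0.0625) = 0.287, so δu/u = 0.0211.
Q is then a monomial in u, p, x:
δQ/Q = √((δu/u)² + (3·δp/p)² + (-2·δx/x)²) = √(0.000443 + 0.0905 + 0.00566) = 0.311
Q = 5160, so δQ = 0.311 × 5160 = 1600.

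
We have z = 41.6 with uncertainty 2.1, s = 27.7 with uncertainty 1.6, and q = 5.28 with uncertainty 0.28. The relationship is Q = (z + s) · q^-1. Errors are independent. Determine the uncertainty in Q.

Let u = z + s = 69.3. δu = √(δz² + δs²) = √(4.41 + 2.56) = 2.64, so δu/u = 0.0381.
Q is then a monomial in u, q:
δQ/Q = √((δu/u)² + (-1·δq/q)²) = √(0.00145 + 0.00281) = 0.0653
Q = 13.1, so δQ = 0.0653 × 13.1 = 0.857.

0.857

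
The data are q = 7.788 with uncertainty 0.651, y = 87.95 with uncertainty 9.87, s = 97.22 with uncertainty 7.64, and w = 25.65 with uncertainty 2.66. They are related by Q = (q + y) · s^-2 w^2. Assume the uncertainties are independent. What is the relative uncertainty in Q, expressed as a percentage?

28.0%

Let u = q + y = 95.74. δu = √(δq² + δy²) = √(0.424 + 97.4) = 9.89, so δu/u = 0.103.
Q is then a monomial in u, s, w:
δQ/Q = √((δu/u)² + (-2·δs/s)² + (2·δw/w)²) = √(0.0107 + 0.0247 + 0.0430) = 0.280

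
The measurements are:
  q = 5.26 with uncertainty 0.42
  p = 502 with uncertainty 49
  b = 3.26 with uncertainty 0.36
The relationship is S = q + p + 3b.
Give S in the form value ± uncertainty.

Sums and differences: (δS)² = Σ (cᵢ δxᵢ)².
  (δq)² = 0.176;  (δp)² = 2400;  (3·δb)² = 1.17
δS = √(2400) = 49.0
S = 517.

517 ± 49.0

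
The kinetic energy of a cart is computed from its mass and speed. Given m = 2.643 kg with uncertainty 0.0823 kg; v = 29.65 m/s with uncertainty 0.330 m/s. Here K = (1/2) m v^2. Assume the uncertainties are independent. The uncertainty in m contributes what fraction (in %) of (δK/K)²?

66.2%

(δK/K)² = (1·δm/m)² + (2·δv/v)²
  m term: (1×0.0311)² = 0.000970
  v term: (2×0.0111)² = 0.000495
Total = 0.00147. Share from m = 0.000970/0.00147 = 0.662.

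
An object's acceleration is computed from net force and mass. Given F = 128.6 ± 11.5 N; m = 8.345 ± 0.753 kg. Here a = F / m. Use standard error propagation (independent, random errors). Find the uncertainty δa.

Each factor contributes (exponent × relative error)² to (δa/a)²:
  (1·δF/F)² = (1×0.0894)² = 0.00800;  (-1·δm/m)² = (-1×0.0902)² = 0.00814
δa/a = √(0.0161) = 0.127
a = 15.41 m/s^2, so δa = 0.127 × 15.41 = 1.96 m/s^2.

1.96 m/s^2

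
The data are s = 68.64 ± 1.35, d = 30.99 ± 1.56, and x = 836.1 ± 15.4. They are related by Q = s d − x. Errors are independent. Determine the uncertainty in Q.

116

Let p = s·d = 2127. δp/p = √((1·δs/s)² + (1·δd/d)²) = √(0.000387 + 0.00253) = 0.0540, so δp = 115.
Q = p − x: δQ = √(δp² + δx²) = √(13200 + 237) = 116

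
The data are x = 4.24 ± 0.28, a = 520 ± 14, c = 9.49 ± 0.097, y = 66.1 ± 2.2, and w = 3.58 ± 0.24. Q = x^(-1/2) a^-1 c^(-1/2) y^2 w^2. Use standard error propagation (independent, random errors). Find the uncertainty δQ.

2.64

Since Q is a product/quotient, work with relative uncertainties:
  (−½·δx/x)² = (-0.5×0.0660)² = 0.00109;  (-1·δa/a)² = (-1×0.0269)² = 0.000725;  (−½·δc/c)² = (-0.5×0.0102)² = 2.61e-05;  (2·δy/y)² = (2×0.0333)² = 0.00443;  (2·δw/w)² = (2×0.0670)² = 0.0180
δQ/Q = √(0.0242) = 0.156
Q = 17.0, so δQ = 0.156 × 17.0 = 2.64.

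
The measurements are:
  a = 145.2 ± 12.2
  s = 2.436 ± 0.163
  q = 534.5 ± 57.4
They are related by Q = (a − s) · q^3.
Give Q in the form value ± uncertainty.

Let u = a − s = 142.8. δu = √(δa² + δs²) = √(149 + 0.0266) = 12.2, so δu/u = 0.0855.
Q is then a monomial in u, q:
δQ/Q = √((δu/u)² + (3·δq/q)²) = √(0.00730 + 0.104) = 0.333
Q = 2.18e+10, so δQ = 0.333 × 2.18e+10 = 7.27e+09.

(2.180 ± 0.727) × 10^10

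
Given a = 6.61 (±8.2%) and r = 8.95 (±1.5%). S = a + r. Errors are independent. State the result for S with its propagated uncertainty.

Each term contributes (cᵢ δxᵢ)² to (δS)²:
  (δa)² = 0.294;  (δr)² = 0.0180
δS = √(0.312) = 0.558
S = 15.6.

15.6 ± 0.558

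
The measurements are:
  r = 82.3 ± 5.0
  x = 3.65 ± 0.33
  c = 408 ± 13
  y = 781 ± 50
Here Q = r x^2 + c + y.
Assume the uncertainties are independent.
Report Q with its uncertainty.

Let p = r·x^2 = 1100. δp/p = √((1·δr/r)² + (2·δx/x)²) = √(0.00369 + 0.0327) = 0.191, so δp = 209.
Q = p + c + y: δQ = √(δp² + δc² + δy²) = √(43700 + 169 + 2500) = 215
Q = 2290.

2290 ± 215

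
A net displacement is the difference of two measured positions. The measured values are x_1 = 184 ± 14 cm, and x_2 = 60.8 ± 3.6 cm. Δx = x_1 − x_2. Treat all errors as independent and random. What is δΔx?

14.5 cm

Each term contributes (cᵢ δxᵢ)² to (δΔx)²:
  (δx_1)² = 196;  (δx_2)² = 13.0
δΔx = √(209) = 14.5 cm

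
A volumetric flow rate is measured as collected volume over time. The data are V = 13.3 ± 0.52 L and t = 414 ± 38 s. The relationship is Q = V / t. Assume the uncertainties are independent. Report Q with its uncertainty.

0.0321 ± 0.00321 L/s

Each factor contributes (exponent × relative error)² to (δQ/Q)²:
  (1·δV/V)² = (1×0.0391)² = 0.00153;  (-1·δt/t)² = (-1×0.0918)² = 0.00842
δQ/Q = √(0.00995) = 0.0998
Q = 0.0321 L/s, so δQ = 0.0998 × 0.0321 = 0.00321 L/s.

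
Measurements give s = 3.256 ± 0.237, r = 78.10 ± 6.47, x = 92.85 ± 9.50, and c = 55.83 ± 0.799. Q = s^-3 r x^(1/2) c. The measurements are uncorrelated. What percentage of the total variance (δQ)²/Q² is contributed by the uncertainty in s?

(δQ/Q)² = (-3·δs/s)² + (1·δr/r)² + (½·δx/x)² + (1·δc/c)²
  s term: (-3×0.0728)² = 0.0477
  r term: (1×0.0828)² = 0.00686
  x term: (0.5×0.102)² = 0.00262
  c term: (1×0.0143)² = 0.000205
Total = 0.0574. Share from s = 0.0477/0.0574 = 0.831.

83.1%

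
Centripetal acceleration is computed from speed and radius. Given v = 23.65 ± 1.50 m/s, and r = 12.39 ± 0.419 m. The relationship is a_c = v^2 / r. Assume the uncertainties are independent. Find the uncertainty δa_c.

Relative error in a monomial: (δa_c/a_c)² = Σ (nᵢ · δxᵢ/xᵢ)².
  (2·δv/v)² = (2×0.0634)² = 0.0161;  (-1·δr/r)² = (-1×0.0338)² = 0.00114
δa_c/a_c = √(0.0172) = 0.131
a_c = 45.14 m/s^2, so δa_c = 0.131 × 45.14 = 5.93 m/s^2.

5.93 m/s^2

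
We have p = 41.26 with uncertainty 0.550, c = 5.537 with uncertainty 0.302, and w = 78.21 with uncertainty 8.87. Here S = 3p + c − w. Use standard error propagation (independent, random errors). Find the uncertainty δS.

S is a linear combination, so absolute uncertainties add in quadrature:
  (3·δp)² = 2.72;  (δc)² = 0.0912;  (δw)² = 78.7
δS = √(81.5) = 9.03

9.03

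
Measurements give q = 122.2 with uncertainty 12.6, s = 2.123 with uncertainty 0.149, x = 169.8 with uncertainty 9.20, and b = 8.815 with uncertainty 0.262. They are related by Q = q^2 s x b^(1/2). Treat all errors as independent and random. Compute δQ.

3.6e+06

Relative error in a monomial: (δQ/Q)² = Σ (nᵢ · δxᵢ/xᵢ)².
  (2·δq/q)² = (2×0.103)² = 0.0425;  (1·δs/s)² = (1×0.0702)² = 0.00493;  (1·δx/x)² = (1×0.0542)² = 0.00294;  (½·δb/b)² = (0.5×0.0297)² = 0.000221
δQ/Q = √(0.0506) = 0.225
Q = 1.598e+07, so δQ = 0.225 × 1.598e+07 = 3.6e+06.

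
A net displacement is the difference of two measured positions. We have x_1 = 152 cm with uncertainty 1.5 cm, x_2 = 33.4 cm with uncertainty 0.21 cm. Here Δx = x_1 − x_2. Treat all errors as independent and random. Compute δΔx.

1.51 cm

For a sum/difference, combine absolute errors in quadrature:
  (δx_1)² = 2.25;  (δx_2)² = 0.0441
δΔx = √(2.29) = 1.51 cm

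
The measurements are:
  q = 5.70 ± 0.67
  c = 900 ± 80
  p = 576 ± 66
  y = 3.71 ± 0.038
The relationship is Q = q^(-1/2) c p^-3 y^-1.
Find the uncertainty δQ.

1.91e-07

Each factor contributes (exponent × relative error)² to (δQ/Q)²:
  (−½·δq/q)² = (-0.5×0.118)² = 0.00345;  (1·δc/c)² = (1×0.0889)² = 0.00790;  (-3·δp/p)² = (-3×0.115)² = 0.118;  (-1·δy/y)² = (-1×0.0102)² = 0.000105
δQ/Q = √(0.130) = 0.360
Q = 5.32e-07, so δQ = 0.360 × 5.32e-07 = 1.91e-07.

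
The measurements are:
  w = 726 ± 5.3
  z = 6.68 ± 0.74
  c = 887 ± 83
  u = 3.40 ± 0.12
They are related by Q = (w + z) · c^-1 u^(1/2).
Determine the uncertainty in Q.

0.145

Let h = w + z = 733. δh = √(δw² + δz²) = √(28.1 + 0.548) = 5.35, so δh/h = 0.00730.
Q is then a monomial in h, c, u:
δQ/Q = √((δh/h)² + (-1·δc/c)² + (½·δu/u)²) = √(5.33e-05 + 0.00876 + 0.000311) = 0.0955
Q = 1.52, so δQ = 0.0955 × 1.52 = 0.145.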